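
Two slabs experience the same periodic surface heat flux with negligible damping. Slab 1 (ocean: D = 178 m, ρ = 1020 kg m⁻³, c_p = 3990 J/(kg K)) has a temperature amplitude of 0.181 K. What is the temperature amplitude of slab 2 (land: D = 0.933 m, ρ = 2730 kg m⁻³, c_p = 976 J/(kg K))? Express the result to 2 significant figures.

53 K

C_ocean = 7.24×10^8 J/(m²·K); C_land = 2.49×10^6 J/(m²·K).
A ∝ 1/C ⇒ A_land = A_ocean × C_ocean/C_land = 0.181 × 291 = 52.7 K.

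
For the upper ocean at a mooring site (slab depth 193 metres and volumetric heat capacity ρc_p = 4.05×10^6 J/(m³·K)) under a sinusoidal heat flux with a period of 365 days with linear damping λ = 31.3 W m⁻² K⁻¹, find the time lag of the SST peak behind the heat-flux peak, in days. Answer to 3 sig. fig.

79.7 days

Areal heat capacity C = ρc_p × D = 4.05×10^6 × 193 = 7.82×10^8 J/(m^2 K).
ω = 2π / 3.15×10^7 s = 1.99×10^-7 s⁻¹.
Phase lag φ = arctan(Cω/λ) = arctan(156/31.3) = 1.37 rad.
Time lag = φ / ω = 1.37 / 1.99×10^-7 = 6.89×10^6 s = 79.7 days.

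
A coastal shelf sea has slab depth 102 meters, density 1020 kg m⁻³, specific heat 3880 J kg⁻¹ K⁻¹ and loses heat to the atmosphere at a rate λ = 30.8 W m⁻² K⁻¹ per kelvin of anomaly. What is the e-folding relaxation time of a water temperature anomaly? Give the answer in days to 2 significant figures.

150 days

Areal heat capacity C = ρ c_p D = 1020 × 3880 × 102 = 4.04×10^8 J/(m^2 K).
Relaxation time τ = C / λ = 4.04×10^8 / 30.8 = 1.31×10^7 s.
In days: 1.31×10^7 s / (86400 s/day) = 152 days.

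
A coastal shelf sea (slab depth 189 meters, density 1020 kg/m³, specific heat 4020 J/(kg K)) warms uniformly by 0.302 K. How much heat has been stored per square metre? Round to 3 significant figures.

Areal heat capacity C = ρ c_p D = 1020 × 4020 × 189 = 7.75×10^8 J/(m^2 K).
ΔQ = C ΔT = 7.75×10^8 × 0.302 = 2.34×10^8 J/m².

2.34×10^8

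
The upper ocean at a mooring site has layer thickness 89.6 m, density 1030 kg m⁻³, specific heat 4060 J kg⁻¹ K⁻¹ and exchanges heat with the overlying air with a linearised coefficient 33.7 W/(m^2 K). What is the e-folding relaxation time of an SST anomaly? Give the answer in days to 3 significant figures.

Areal heat capacity C = ρ c_p D = 1030 × 4060 × 89.6 = 3.75×10^8 J/(m^2 K).
Relaxation time τ = C / λ = 3.75×10^8 / 33.7 = 1.11×10^7 s.
In days: 1.11×10^7 s / (86400 s/day) = 129 days.

129 days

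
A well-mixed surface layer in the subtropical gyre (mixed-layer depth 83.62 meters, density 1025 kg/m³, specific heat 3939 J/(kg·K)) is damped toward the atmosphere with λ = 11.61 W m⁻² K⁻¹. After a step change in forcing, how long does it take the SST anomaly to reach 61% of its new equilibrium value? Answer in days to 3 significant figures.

317 days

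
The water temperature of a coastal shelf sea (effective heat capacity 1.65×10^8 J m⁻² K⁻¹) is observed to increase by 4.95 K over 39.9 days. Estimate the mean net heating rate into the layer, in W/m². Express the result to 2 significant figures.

Areal heat capacity C = 1.65×10^8 J m⁻² K⁻¹ (given).
Required heat per unit area: Q = C ΔT = 1.65×10^8 × 4.95 = 8.17×10^8 J/m².
Flux F = Q / Δt = 8.17×10^8 / 3.45×10^6 s = 237 W/m².

240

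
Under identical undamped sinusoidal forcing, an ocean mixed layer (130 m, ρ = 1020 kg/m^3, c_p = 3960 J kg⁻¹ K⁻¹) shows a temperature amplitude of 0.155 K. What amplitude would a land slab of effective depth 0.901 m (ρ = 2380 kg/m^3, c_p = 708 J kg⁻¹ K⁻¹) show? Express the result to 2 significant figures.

54 K

C_ocean = 5.25×10^8 J/(m²·K); C_land = 1.52×10^6 J/(m²·K).
A ∝ 1/C ⇒ A_land = A_ocean × C_ocean/C_land = 0.155 × 346 = 53.6 K.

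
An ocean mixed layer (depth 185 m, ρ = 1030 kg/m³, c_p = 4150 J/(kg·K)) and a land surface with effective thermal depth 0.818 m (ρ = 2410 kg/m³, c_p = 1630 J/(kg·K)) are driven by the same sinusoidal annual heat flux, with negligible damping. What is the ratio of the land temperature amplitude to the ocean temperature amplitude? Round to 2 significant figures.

250

C_ocean = 1030 × 4150 × 185 = 7.91×10^8 J/(m²·K).
C_land = 2410 × 1630 × 0.818 = 3.21×10^6 J/(m²·K).
Undamped amplitude ∝ 1/C, so A_land/A_ocean = C_ocean/C_land = 246.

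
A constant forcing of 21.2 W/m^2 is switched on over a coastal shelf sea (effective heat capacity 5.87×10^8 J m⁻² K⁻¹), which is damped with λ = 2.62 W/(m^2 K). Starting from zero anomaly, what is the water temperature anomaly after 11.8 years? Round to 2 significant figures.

Areal heat capacity C = 5.87×10^8 J m⁻² K⁻¹ (given).
τ = C / λ = 5.87×10^8 / 2.62 = 2.24×10^8 s.
Equilibrium anomaly ΔT_eq = F / λ = 21.2 / 2.62 = 8.09 K.
t = 11.8 years = 3.72×10^8 s, so t/τ = 1.66.
ΔT(t) = ΔT_eq (1 − e^(−t/τ)) = 8.09 × (1 − e^−1.66) = 6.56 K.

6.6 K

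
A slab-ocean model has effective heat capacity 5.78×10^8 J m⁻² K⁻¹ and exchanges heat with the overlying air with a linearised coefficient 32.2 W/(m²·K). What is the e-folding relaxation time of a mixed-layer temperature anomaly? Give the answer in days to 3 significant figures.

Areal heat capacity C = 5.78×10^8 J m⁻² K⁻¹ (given).
Relaxation time τ = C / λ = 5.78×10^8 / 32.2 = 1.80×10^7 s.
In days: 1.80×10^7 s / (86400 s/day) = 208 days.

208 days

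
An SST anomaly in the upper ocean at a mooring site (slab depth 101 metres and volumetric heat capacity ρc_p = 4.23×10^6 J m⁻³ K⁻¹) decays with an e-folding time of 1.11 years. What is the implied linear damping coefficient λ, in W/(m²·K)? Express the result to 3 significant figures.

12.2

Areal heat capacity C = ρc_p × D = 4.23×10^6 × 101 = 4.27×10^8 J/(m²·K).
τ = 1.11 years = 3.50×10^7 s.
λ = C / τ = 4.27×10^8 / 3.50×10^7 = 12.2 W/(m²·K).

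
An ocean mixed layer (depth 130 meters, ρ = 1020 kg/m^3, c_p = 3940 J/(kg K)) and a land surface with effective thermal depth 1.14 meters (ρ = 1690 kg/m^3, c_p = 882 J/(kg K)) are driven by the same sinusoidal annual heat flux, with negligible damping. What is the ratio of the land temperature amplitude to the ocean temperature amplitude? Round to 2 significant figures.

C_ocean = 1020 × 3940 × 130 = 5.22×10^8 J/(m²·K).
C_land = 1690 × 882 × 1.14 = 1.70×10^6 J/(m²·K).
Undamped amplitude ∝ 1/C, so A_land/A_ocean = C_ocean/C_land = 307.

310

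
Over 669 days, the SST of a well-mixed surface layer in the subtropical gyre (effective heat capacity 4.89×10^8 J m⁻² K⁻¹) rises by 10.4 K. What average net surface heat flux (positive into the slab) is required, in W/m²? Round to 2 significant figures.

88

Areal heat capacity C = 4.89×10^8 J m⁻² K⁻¹ (given).
Required heat per unit area: Q = C ΔT = 4.89×10^8 × 10.4 = 5.09×10^9 J/m².
Flux F = Q / Δt = 5.09×10^9 / 5.78×10^7 s = 88.0 W/m².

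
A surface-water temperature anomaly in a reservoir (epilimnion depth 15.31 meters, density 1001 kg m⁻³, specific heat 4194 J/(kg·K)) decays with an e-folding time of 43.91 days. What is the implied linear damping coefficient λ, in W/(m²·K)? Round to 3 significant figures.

16.9

Areal heat capacity C = ρ c_p D = 1001 × 4194 × 15.31 = 6.43×10^7 J/(m^2 K).
τ = 43.91 days = 3.79×10^6 s.
λ = C / τ = 6.43×10^7 / 3.79×10^6 = 16.9 W/(m²·K).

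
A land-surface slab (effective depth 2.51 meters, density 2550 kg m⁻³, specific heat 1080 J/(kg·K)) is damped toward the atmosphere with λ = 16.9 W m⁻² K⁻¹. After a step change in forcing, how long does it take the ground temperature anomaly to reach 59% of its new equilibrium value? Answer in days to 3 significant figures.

4.22 days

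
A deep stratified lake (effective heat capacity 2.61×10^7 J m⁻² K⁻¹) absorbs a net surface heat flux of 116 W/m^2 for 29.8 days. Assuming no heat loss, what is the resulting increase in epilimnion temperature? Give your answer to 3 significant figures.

Areal heat capacity C = 2.61×10^7 J m⁻² K⁻¹ (given).
Net heat input Q = F Δt = 116 × (29.8 days × 86400 s/day) = 2.99×10^8 J/m².
ΔT = Q / C = 2.99×10^8 / 2.61×10^7 = 11.4 K.

11.4 K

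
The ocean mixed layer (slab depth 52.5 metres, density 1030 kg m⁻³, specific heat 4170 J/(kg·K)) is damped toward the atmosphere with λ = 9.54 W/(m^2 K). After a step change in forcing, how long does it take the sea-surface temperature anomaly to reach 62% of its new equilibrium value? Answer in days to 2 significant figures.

260 days

Areal heat capacity C = ρ c_p D = 1030 × 4170 × 52.5 = 2.25×10^8 J m⁻² K⁻¹.
τ = C / λ = 2.25×10^8 / 9.54 = 2.36×10^7 s.
Fraction reached: 1 − e^(−t/τ) = 0.62 ⇒ t = −τ ln(1 − 0.62) = τ × 0.968.
t = 2.29×10^7 s = 265 days.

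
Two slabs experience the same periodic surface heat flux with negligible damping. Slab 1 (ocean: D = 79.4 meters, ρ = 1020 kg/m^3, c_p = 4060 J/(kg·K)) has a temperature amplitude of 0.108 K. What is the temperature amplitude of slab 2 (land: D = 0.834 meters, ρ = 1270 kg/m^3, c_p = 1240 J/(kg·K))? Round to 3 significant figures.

C_ocean = 3.29×10^8 J/(m²·K); C_land = 1.31×10^6 J/(m²·K).
A ∝ 1/C ⇒ A_land = A_ocean × C_ocean/C_land = 0.108 × 250 = 27.0 K.

27.0 K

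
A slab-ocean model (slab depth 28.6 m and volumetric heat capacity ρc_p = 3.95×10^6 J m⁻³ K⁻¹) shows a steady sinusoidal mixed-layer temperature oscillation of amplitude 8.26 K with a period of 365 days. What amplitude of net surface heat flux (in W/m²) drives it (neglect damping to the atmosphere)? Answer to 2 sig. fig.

190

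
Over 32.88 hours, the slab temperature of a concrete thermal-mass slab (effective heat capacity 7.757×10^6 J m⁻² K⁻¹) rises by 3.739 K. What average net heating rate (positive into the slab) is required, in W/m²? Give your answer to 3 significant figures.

245

Areal heat capacity C = 7.757×10^6 J m⁻² K⁻¹ (given).
Required heat per unit area: Q = C ΔT = 7.76×10^6 × 3.739 = 2.90×10^7 J/m².
Flux F = Q / Δt = 2.90×10^7 / 1.18×10^5 s = 245 W/m².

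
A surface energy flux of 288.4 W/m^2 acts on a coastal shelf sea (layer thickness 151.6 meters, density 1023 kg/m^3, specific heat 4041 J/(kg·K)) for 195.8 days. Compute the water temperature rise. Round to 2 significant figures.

Areal heat capacity C = ρ c_p D = 1023 × 4041 × 151.6 = 6.27×10^8 J/(m^2 K).
Net heat input Q = F Δt = 288.4 × (195.8 days × 86400 s/day) = 4.88×10^9 J/m².
ΔT = Q / C = 4.88×10^9 / 6.27×10^8 = 7.78 K.

7.8 K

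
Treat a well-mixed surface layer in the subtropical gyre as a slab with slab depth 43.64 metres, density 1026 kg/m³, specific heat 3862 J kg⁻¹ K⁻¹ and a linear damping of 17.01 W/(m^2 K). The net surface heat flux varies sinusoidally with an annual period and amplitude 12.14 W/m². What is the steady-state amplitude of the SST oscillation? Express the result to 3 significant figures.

Areal heat capacity C = ρ c_p D = 1026 × 3862 × 43.64 = 1.73×10^8 J/(m²·K).
Angular frequency ω = 2π / T = 2π / 3.15×10^7 s = 1.99×10^-7 s⁻¹.
√((Cω)² + λ²) = √((34.5)² + 17.01²) = 38.4 W/(m²·K).
Amplitude A = F₀ / √((Cω)²+λ²) = 12.14 / 38.4 = 0.316 K.

0.316 K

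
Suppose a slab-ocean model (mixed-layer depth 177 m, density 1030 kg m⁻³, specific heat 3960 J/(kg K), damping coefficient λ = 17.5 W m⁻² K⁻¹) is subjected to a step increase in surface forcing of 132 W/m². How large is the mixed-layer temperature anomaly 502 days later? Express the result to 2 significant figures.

4.9 K

Areal heat capacity C = ρ c_p D = 1030 × 3960 × 177 = 7.22×10^8 J/(m^2 K).
τ = C / λ = 7.22×10^8 / 17.5 = 4.13×10^7 s.
Equilibrium anomaly ΔT_eq = F / λ = 132 / 17.5 = 7.54 K.
t = 502 days = 4.34×10^7 s, so t/τ = 1.05.
ΔT(t) = ΔT_eq (1 − e^(−t/τ)) = 7.54 × (1 − e^−1.05) = 4.91 K.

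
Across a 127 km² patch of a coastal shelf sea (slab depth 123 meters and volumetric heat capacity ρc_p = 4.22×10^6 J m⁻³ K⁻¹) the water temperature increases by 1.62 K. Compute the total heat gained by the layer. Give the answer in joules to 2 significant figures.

1.1×10^17 J

Areal heat capacity C = ρc_p × D = 4.22×10^6 × 123 = 5.19×10^8 J m⁻² K⁻¹.
Heat per unit area: q = C ΔT = 5.19×10^8 × 1.62 = 8.41×10^8 J/m².
Total heat: Q = q × A = 8.41×10^8 × (127 × 10⁶ m²) = 1.07×10^17 J.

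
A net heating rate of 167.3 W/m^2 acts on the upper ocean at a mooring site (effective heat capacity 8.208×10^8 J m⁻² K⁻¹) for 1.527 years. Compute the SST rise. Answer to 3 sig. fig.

Areal heat capacity C = 8.208×10^8 J m⁻² K⁻¹ (given).
Net heat input Q = F Δt = 167.3 × (1.527 years × 3.156×10^7 s/year) = 8.06×10^9 J/m².
ΔT = Q / C = 8.06×10^9 / 8.21×10^8 = 9.82 K.

9.82 K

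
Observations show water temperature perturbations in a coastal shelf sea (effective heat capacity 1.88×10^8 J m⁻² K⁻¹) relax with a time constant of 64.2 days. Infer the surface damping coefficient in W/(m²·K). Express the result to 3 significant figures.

Areal heat capacity C = 1.88×10^8 J m⁻² K⁻¹ (given).
τ = 64.2 days = 5.55×10^6 s.
λ = C / τ = 1.88×10^8 / 5.55×10^6 = 33.9 W/(m²·K).

33.9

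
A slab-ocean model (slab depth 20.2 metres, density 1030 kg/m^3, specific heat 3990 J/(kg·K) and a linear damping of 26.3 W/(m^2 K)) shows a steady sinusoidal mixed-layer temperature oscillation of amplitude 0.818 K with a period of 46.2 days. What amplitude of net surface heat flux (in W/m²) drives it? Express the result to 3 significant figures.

Areal heat capacity C = ρ c_p D = 1030 × 3990 × 20.2 = 8.30×10^7 J m⁻² K⁻¹.
ω = 2π / 3.99×10^6 s = 1.57×10^-6 s⁻¹.
√((Cω)² + λ²) = √((131)² + 26.3²) = 133 W/(m²·K).
F₀ = A × √((Cω)²+λ²) = 0.818 × 133 = 109 W/m².

109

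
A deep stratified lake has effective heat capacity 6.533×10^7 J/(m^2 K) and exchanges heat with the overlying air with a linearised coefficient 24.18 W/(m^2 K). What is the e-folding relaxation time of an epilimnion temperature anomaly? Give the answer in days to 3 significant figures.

Areal heat capacity C = 6.533×10^7 J/(m^2 K) (given).
Relaxation time τ = C / λ = 6.53×10^7 / 24.18 = 2.70×10^6 s.
In days: 2.70×10^6 s / (86400 s/day) = 31.3 days.

31.3 days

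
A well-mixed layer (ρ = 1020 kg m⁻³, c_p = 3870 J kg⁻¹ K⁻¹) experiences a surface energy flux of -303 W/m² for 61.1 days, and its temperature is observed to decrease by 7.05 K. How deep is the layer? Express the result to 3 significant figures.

57.5 m

Heat input Q = F Δt = -303 × 5.28×10^6 s = -1.60×10^9 J/m².
Required areal heat capacity C = Q / ΔT = 2.27×10^8 J/(m²·K).
Depth D = C / (ρ c_p) = 2.27×10^8 / (1020 × 3870) = 57.5 m.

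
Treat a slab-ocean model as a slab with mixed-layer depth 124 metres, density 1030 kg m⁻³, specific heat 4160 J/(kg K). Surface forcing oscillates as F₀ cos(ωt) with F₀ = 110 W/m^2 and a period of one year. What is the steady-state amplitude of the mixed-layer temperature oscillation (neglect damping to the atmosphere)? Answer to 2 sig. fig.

1.0 K

Areal heat capacity C = ρ c_p D = 1030 × 4160 × 124 = 5.31×10^8 J/(m^2 K).
Angular frequency ω = 2π / T = 2π / 3.15×10^7 s = 1.99×10^-7 s⁻¹.
Cω = 5.31×10^8 × 1.99×10^-7 = 106 W/(m²·K).
Amplitude A = F₀ / (Cω) = 110 / 106 = 1.04 K.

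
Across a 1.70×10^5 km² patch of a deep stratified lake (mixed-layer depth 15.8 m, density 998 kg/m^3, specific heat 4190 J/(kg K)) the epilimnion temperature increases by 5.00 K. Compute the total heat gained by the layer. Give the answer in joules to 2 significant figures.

5.6×10^19 J

Areal heat capacity C = ρ c_p D = 998 × 4190 × 15.8 = 6.61×10^7 J/(m²·K).
Heat per unit area: q = C ΔT = 6.61×10^7 × 5.00 = 3.30×10^8 J/m².
Total heat: Q = q × A = 3.30×10^8 × (1.70×10^5 × 10⁶ m²) = 5.62×10^19 J.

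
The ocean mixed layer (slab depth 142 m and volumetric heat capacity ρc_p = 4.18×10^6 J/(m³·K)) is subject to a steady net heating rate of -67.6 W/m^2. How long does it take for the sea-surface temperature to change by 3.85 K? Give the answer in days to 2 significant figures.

Areal heat capacity C = ρc_p × D = 4.18×10^6 × 142 = 5.94×10^8 J m⁻² K⁻¹.
Time required: Δt = C ΔT / F = 5.94×10^8 × -3.85 / -67.6 = 3.38×10^7 s.
In days: 3.38×10^7 s / (86400 s/day) = 391 days.

390 days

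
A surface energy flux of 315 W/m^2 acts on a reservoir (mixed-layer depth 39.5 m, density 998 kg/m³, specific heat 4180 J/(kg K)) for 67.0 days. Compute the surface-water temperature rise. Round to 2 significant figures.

11 K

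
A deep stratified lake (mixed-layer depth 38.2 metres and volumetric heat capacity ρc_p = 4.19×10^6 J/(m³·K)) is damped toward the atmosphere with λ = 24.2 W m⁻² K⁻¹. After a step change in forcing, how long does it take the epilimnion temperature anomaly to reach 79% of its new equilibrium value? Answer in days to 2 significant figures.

120 days

Areal heat capacity C = ρc_p × D = 4.19×10^6 × 38.2 = 1.60×10^8 J m⁻² K⁻¹.
τ = C / λ = 1.60×10^8 / 24.2 = 6.61×10^6 s.
Fraction reached: 1 − e^(−t/τ) = 0.79 ⇒ t = −τ ln(1 − 0.79) = τ × 1.56.
t = 1.03×10^7 s = 119 days.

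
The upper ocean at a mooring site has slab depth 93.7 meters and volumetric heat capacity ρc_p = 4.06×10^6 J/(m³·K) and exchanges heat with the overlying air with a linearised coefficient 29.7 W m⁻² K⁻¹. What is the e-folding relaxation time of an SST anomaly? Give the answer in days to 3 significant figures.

148 days

Areal heat capacity C = ρc_p × D = 4.06×10^6 × 93.7 = 3.80×10^8 J/(m^2 K).
Relaxation time τ = C / λ = 3.80×10^8 / 29.7 = 1.28×10^7 s.
In days: 1.28×10^7 s / (86400 s/day) = 148 days.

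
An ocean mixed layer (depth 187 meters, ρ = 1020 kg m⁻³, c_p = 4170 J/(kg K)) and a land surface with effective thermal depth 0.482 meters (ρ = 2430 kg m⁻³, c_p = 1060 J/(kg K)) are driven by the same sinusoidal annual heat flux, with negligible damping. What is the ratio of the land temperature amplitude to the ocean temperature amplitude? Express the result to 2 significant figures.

640

C_ocean = 1020 × 4170 × 187 = 7.95×10^8 J/(m²·K).
C_land = 2430 × 1060 × 0.482 = 1.24×10^6 J/(m²·K).
Undamped amplitude ∝ 1/C, so A_land/A_ocean = C_ocean/C_land = 641.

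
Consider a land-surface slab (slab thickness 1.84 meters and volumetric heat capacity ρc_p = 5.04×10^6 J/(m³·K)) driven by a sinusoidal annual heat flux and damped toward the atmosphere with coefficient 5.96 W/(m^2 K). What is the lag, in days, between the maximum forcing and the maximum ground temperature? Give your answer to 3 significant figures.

Areal heat capacity C = ρc_p × D = 5.04×10^6 × 1.84 = 9.27×10^6 J m⁻² K⁻¹.
ω = 2π / 3.15×10^7 s = 1.99×10^-7 s⁻¹.
Phase lag φ = arctan(Cω/λ) = arctan(1.85/5.96) = 0.301 rad.
Time lag = φ / ω = 0.301 / 1.99×10^-7 = 1.51×10^6 s = 17.5 days.

17.5 days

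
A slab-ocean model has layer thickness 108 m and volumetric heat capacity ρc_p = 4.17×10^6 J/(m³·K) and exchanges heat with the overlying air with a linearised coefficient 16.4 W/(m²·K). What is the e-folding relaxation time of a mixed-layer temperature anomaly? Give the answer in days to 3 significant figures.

318 days

Areal heat capacity C = ρc_p × D = 4.17×10^6 × 108 = 4.50×10^8 J/(m^2 K).
Relaxation time τ = C / λ = 4.50×10^8 / 16.4 = 2.75×10^7 s.
In days: 2.75×10^7 s / (86400 s/day) = 318 days.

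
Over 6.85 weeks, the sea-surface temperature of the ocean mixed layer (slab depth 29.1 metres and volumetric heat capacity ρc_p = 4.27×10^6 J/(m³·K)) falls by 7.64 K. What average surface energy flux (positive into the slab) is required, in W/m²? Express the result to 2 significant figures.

Areal heat capacity C = ρc_p × D = 4.27×10^6 × 29.1 = 1.24×10^8 J/(m²·K).
Required heat per unit area: Q = C ΔT = 1.24×10^8 × -7.64 = -9.49×10^8 J/m².
Flux F = Q / Δt = -9.49×10^8 / 4.14×10^6 s = -229 W/m².

-230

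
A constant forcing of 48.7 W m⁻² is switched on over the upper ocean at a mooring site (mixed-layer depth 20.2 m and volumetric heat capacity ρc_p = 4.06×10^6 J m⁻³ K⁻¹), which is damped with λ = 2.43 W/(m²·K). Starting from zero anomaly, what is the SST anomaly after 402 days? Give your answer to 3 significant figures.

Areal heat capacity C = ρc_p × D = 4.06×10^6 × 20.2 = 8.20×10^7 J/(m^2 K).
τ = C / λ = 8.20×10^7 / 2.43 = 3.37×10^7 s.
Equilibrium anomaly ΔT_eq = F / λ = 48.7 / 2.43 = 20.0 K.
t = 402 days = 3.47×10^7 s, so t/τ = 1.03.
ΔT(t) = ΔT_eq (1 − e^(−t/τ)) = 20.0 × (1 − e^−1.03) = 12.9 K.

12.9 K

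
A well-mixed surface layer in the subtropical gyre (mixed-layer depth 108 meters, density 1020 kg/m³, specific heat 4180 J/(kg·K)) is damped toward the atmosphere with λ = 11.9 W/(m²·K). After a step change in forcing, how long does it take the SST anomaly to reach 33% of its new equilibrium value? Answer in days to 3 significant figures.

179 days

Areal heat capacity C = ρ c_p D = 1020 × 4180 × 108 = 4.60×10^8 J/(m^2 K).
τ = C / λ = 4.60×10^8 / 11.9 = 3.87×10^7 s.
Fraction reached: 1 − e^(−t/τ) = 0.33 ⇒ t = −τ ln(1 − 0.33) = τ × 0.400.
t = 1.55×10^7 s = 179 days.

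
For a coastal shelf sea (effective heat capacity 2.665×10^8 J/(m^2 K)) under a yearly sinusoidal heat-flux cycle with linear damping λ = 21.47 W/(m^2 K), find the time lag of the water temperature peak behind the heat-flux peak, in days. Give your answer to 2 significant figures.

69 days

Areal heat capacity C = 2.665×10^8 J/(m^2 K) (given).
ω = 2π / 3.15×10^7 s = 1.99×10^-7 s⁻¹.
Phase lag φ = arctan(Cω/λ) = arctan(53.1/21.47) = 1.19 rad.
Time lag = φ / ω = 1.19 / 1.99×10^-7 = 5.96×10^6 s = 68.9 days.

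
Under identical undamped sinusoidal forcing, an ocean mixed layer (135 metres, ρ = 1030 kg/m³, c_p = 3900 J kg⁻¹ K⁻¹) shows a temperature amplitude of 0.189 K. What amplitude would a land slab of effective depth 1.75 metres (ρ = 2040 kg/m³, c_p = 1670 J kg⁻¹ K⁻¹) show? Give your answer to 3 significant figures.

17.2 K

C_ocean = 5.42×10^8 J/(m²·K); C_land = 5.96×10^6 J/(m²·K).
A ∝ 1/C ⇒ A_land = A_ocean × C_ocean/C_land = 0.189 × 91.0 = 17.2 K.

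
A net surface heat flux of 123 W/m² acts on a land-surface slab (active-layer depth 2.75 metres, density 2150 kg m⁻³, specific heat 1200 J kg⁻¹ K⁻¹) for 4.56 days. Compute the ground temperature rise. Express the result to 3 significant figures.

6.83 K

Areal heat capacity C = ρ c_p D = 2150 × 1200 × 2.75 = 7.10×10^6 J/(m^2 K).
Net heat input Q = F Δt = 123 × (4.56 days × 86400 s/day) = 4.85×10^7 J/m².
ΔT = Q / C = 4.85×10^7 / 7.10×10^6 = 6.83 K.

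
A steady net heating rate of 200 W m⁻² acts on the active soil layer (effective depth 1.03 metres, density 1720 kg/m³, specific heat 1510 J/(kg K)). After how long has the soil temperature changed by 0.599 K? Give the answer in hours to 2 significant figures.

2.2 hours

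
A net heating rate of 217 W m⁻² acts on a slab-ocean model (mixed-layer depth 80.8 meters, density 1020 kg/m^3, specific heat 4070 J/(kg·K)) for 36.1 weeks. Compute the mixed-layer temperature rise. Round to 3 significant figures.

14.1 K

Areal heat capacity C = ρ c_p D = 1020 × 4070 × 80.8 = 3.35×10^8 J/(m^2 K).
Net heat input Q = F Δt = 217 × (36.1 weeks × 6.048×10^5 s/week) = 4.74×10^9 J/m².
ΔT = Q / C = 4.74×10^9 / 3.35×10^8 = 14.1 K.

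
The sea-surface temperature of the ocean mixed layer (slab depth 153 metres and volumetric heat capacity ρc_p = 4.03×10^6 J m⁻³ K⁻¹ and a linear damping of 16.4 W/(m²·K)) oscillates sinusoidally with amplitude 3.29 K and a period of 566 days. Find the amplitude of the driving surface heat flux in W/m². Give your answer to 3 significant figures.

266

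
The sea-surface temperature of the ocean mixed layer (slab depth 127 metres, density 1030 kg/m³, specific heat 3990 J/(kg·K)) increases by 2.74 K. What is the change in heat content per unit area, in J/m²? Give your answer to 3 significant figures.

Areal heat capacity C = ρ c_p D = 1030 × 3990 × 127 = 5.22×10^8 J m⁻² K⁻¹.
ΔQ = C ΔT = 5.22×10^8 × 2.74 = 1.43×10^9 J/m².

1.43×10^9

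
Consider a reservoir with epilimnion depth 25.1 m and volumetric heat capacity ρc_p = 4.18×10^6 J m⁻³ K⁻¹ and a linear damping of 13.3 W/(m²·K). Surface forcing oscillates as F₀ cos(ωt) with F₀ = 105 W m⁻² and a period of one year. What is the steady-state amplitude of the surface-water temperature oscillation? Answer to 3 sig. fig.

4.24 K

Areal heat capacity C = ρc_p × D = 4.18×10^6 × 25.1 = 1.05×10^8 J m⁻² K⁻¹.
Angular frequency ω = 2π / T = 2π / 3.15×10^7 s = 1.99×10^-7 s⁻¹.
√((Cω)² + λ²) = √((20.9)² + 13.3²) = 24.8 W/(m²·K).
Amplitude A = F₀ / √((Cω)²+λ²) = 105 / 24.8 = 4.24 K.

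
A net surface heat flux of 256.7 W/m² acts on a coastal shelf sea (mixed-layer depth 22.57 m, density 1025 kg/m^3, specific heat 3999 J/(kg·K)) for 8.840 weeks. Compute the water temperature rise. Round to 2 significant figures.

15 K

Areal heat capacity C = ρ c_p D = 1025 × 3999 × 22.57 = 9.25×10^7 J m⁻² K⁻¹.
Net heat input Q = F Δt = 256.7 × (8.840 weeks × 6.048×10^5 s/week) = 1.37×10^9 J/m².
ΔT = Q / C = 1.37×10^9 / 9.25×10^7 = 14.8 K.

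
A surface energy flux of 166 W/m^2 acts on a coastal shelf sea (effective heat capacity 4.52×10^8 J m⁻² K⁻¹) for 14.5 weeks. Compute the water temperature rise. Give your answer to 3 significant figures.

3.22 K

Areal heat capacity C = 4.52×10^8 J m⁻² K⁻¹ (given).
Net heat input Q = F Δt = 166 × (14.5 weeks × 6.048×10^5 s/week) = 1.46×10^9 J/m².
ΔT = Q / C = 1.46×10^9 / 4.52×10^8 = 3.22 K.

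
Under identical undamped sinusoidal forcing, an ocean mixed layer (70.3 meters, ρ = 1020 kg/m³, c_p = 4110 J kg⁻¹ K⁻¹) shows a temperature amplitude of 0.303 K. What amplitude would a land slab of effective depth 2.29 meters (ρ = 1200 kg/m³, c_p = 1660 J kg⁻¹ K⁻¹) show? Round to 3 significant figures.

19.6 K

C_ocean = 2.95×10^8 J/(m²·K); C_land = 4.56×10^6 J/(m²·K).
A ∝ 1/C ⇒ A_land = A_ocean × C_ocean/C_land = 0.303 × 64.6 = 19.6 K.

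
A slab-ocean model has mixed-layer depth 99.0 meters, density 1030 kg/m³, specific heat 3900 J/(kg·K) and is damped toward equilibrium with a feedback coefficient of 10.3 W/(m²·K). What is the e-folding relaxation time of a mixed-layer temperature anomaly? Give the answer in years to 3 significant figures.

1.22 years

Areal heat capacity C = ρ c_p D = 1030 × 3900 × 99.0 = 3.98×10^8 J/(m^2 K).
Relaxation time τ = C / λ = 3.98×10^8 / 10.3 = 3.86×10^7 s.
In years: 3.86×10^7 s / (3.156×10^7 s/year) = 1.22 years.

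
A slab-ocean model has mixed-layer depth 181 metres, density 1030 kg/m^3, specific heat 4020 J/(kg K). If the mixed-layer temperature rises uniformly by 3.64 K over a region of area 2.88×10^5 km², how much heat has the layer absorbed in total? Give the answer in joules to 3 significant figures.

7.86×10^20 J

Areal heat capacity C = ρ c_p D = 1030 × 4020 × 181 = 7.49×10^8 J m⁻² K⁻¹.
Heat per unit area: q = C ΔT = 7.49×10^8 × 3.64 = 2.73×10^9 J/m².
Total heat: Q = q × A = 2.73×10^9 × (2.88×10^5 × 10⁶ m²) = 7.86×10^20 J.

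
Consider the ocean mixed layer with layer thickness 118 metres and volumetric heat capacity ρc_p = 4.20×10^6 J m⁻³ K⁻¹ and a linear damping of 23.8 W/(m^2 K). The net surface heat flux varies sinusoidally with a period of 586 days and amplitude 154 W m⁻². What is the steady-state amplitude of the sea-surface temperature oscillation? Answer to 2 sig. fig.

2.3 K

Areal heat capacity C = ρc_p × D = 4.20×10^6 × 118 = 4.96×10^8 J/(m^2 K).
Angular frequency ω = 2π / T = 2π / 5.06×10^7 s = 1.24×10^-7 s⁻¹.
√((Cω)² + λ²) = √((61.5)² + 23.8²) = 65.9 W/(m²·K).
Amplitude A = F₀ / √((Cω)²+λ²) = 154 / 65.9 = 2.34 K.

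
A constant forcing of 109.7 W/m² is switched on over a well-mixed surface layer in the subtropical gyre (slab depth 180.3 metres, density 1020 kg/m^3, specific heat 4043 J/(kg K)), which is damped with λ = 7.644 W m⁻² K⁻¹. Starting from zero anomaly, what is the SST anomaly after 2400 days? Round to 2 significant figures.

13 K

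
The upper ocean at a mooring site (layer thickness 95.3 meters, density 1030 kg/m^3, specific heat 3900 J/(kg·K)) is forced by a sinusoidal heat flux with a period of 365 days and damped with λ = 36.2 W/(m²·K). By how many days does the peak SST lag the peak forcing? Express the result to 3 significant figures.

65.5 days

Areal heat capacity C = ρ c_p D = 1030 × 3900 × 95.3 = 3.83×10^8 J/(m²·K).
ω = 2π / 3.15×10^7 s = 1.99×10^-7 s⁻¹.
Phase lag φ = arctan(Cω/λ) = arctan(76.3/36.2) = 1.13 rad.
Time lag = φ / ω = 1.13 / 1.99×10^-7 = 5.66×10^6 s = 65.5 days.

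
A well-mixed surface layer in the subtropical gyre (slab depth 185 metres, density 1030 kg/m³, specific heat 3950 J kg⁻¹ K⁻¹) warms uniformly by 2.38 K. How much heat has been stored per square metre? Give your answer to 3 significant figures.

Areal heat capacity C = ρ c_p D = 1030 × 3950 × 185 = 7.53×10^8 J/(m²·K).
ΔQ = C ΔT = 7.53×10^8 × 2.38 = 1.79×10^9 J/m².

1.79×10^9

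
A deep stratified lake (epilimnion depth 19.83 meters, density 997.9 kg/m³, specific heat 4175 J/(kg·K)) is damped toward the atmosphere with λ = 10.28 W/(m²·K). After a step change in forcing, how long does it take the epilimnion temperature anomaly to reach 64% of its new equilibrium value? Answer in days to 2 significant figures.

Areal heat capacity C = ρ c_p D = 997.9 × 4175 × 19.83 = 8.26×10^7 J m⁻² K⁻¹.
τ = C / λ = 8.26×10^7 / 10.28 = 8.04×10^6 s.
Fraction reached: 1 − e^(−t/τ) = 0.64 ⇒ t = −τ ln(1 − 0.64) = τ × 1.02.
t = 8.21×10^6 s = 95.0 days.

95 days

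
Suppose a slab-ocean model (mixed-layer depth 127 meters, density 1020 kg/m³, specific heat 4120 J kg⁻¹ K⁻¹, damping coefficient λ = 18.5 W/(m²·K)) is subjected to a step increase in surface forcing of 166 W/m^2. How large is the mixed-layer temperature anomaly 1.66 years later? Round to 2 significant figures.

Areal heat capacity C = ρ c_p D = 1020 × 4120 × 127 = 5.34×10^8 J m⁻² K⁻¹.
τ = C / λ = 5.34×10^8 / 18.5 = 2.88×10^7 s.
Equilibrium anomaly ΔT_eq = F / λ = 166 / 18.5 = 8.97 K.
t = 1.66 years = 5.24×10^7 s, so t/τ = 1.82.
ΔT(t) = ΔT_eq (1 − e^(−t/τ)) = 8.97 × (1 − e^−1.82) = 7.51 K.

7.5 K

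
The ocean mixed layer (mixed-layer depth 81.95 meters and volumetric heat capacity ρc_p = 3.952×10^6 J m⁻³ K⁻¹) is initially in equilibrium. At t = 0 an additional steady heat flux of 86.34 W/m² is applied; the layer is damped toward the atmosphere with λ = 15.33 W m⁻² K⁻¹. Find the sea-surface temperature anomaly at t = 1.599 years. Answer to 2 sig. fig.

Areal heat capacity C = ρc_p × D = 3.952×10^6 × 81.95 = 3.24×10^8 J/(m²·K).
τ = C / λ = 3.24×10^8 / 15.33 = 2.11×10^7 s.
Equilibrium anomaly ΔT_eq = F / λ = 86.34 / 15.33 = 5.63 K.
t = 1.599 years = 5.05×10^7 s, so t/τ = 2.39.
ΔT(t) = ΔT_eq (1 − e^(−t/τ)) = 5.63 × (1 − e^−2.39) = 5.12 K.

5.1 K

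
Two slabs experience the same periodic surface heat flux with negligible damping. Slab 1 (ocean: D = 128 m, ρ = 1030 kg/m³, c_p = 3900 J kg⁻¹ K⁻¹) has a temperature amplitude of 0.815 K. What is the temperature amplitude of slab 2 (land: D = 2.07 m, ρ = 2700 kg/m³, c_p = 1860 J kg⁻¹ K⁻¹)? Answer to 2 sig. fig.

40 K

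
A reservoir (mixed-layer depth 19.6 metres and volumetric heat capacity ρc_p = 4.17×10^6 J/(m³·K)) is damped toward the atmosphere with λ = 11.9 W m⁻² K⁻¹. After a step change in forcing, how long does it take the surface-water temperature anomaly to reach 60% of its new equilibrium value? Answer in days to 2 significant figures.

73 days

Areal heat capacity C = ρc_p × D = 4.17×10^6 × 19.6 = 8.17×10^7 J/(m²·K).
τ = C / λ = 8.17×10^7 / 11.9 = 6.87×10^6 s.
Fraction reached: 1 − e^(−t/τ) = 0.60 ⇒ t = −τ ln(1 − 0.60) = τ × 0.916.
t = 6.29×10^6 s = 72.8 days.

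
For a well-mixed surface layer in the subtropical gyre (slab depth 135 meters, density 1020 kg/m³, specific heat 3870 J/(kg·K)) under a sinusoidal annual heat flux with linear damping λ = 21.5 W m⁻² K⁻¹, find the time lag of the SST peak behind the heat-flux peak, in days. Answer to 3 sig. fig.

79.6 days

Areal heat capacity C = ρ c_p D = 1020 × 3870 × 135 = 5.33×10^8 J m⁻² K⁻¹.
ω = 2π / 3.15×10^7 s = 1.99×10^-7 s⁻¹.
Phase lag φ = arctan(Cω/λ) = arctan(106/21.5) = 1.37 rad.
Time lag = φ / ω = 1.37 / 1.99×10^-7 = 6.88×10^6 s = 79.6 days.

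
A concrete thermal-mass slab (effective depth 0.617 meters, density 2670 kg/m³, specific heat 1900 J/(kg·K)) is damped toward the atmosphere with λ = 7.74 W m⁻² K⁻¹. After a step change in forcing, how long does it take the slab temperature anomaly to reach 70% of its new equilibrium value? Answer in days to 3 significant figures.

Areal heat capacity C = ρ c_p D = 2670 × 1900 × 0.617 = 3.13×10^6 J m⁻² K⁻¹.
τ = C / λ = 3.13×10^6 / 7.74 = 4.04×10^5 s.
Fraction reached: 1 − e^(−t/τ) = 0.70 ⇒ t = −τ ln(1 − 0.70) = τ × 1.20.
t = 4.87×10^5 s = 5.64 days.

5.64 days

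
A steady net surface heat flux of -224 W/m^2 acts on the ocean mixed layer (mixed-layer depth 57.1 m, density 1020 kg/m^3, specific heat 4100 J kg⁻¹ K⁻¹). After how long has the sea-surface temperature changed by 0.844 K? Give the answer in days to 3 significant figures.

Areal heat capacity C = ρ c_p D = 1020 × 4100 × 57.1 = 2.39×10^8 J m⁻² K⁻¹.
Time required: Δt = C ΔT / F = 2.39×10^8 × -0.844 / -224 = 9.00×10^5 s.
In days: 9.00×10^5 s / (86400 s/day) = 10.4 days.

10.4 days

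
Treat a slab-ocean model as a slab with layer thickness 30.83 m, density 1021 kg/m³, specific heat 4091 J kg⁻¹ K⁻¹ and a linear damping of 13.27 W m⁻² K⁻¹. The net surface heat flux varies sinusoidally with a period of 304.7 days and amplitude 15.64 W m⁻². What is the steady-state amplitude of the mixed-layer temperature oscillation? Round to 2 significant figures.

Areal heat capacity C = ρ c_p D = 1021 × 4091 × 30.83 = 1.29×10^8 J/(m²·K).
Angular frequency ω = 2π / T = 2π / 2.63×10^7 s = 2.39×10^-7 s⁻¹.
√((Cω)² + λ²) = √((30.7)² + 13.27²) = 33.5 W/(m²·K).
Amplitude A = F₀ / √((Cω)²+λ²) = 15.64 / 33.5 = 0.467 K.

0.47 K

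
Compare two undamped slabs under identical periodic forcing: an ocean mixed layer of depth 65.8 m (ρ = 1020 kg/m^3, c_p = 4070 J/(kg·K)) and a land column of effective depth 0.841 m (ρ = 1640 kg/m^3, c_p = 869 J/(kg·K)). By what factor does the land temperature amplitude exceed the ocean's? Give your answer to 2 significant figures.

230

C_ocean = 1020 × 4070 × 65.8 = 2.73×10^8 J/(m²·K).
C_land = 1640 × 869 × 0.841 = 1.20×10^6 J/(m²·K).
Undamped amplitude ∝ 1/C, so A_land/A_ocean = C_ocean/C_land = 228.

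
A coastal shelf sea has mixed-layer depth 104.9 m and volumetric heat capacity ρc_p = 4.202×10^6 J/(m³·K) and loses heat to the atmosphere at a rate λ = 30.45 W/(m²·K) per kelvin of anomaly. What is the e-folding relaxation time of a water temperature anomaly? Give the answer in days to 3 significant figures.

Areal heat capacity C = ρc_p × D = 4.202×10^6 × 104.9 = 4.41×10^8 J/(m^2 K).
Relaxation time τ = C / λ = 4.41×10^8 / 30.45 = 1.45×10^7 s.
In days: 1.45×10^7 s / (86400 s/day) = 168 days.

168 days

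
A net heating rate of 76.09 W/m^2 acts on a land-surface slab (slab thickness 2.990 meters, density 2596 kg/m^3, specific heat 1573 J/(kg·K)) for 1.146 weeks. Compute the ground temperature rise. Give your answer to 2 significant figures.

4.3 K

Areal heat capacity C = ρ c_p D = 2596 × 1573 × 2.990 = 1.22×10^7 J/(m²·K).
Net heat input Q = F Δt = 76.09 × (1.146 weeks × 6.048×10^5 s/week) = 5.27×10^7 J/m².
ΔT = Q / C = 5.27×10^7 / 1.22×10^7 = 4.32 K.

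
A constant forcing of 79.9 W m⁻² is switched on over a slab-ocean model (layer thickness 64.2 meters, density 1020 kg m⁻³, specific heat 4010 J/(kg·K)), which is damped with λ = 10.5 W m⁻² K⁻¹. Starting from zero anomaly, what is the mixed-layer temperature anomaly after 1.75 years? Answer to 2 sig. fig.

6.8 K

Areal heat capacity C = ρ c_p D = 1020 × 4010 × 64.2 = 2.63×10^8 J m⁻² K⁻¹.
τ = C / λ = 2.63×10^8 / 10.5 = 2.50×10^7 s.
Equilibrium anomaly ΔT_eq = F / λ = 79.9 / 10.5 = 7.61 K.
t = 1.75 years = 5.52×10^7 s, so t/τ = 2.21.
ΔT(t) = ΔT_eq (1 − e^(−t/τ)) = 7.61 × (1 − e^−2.21) = 6.77 K.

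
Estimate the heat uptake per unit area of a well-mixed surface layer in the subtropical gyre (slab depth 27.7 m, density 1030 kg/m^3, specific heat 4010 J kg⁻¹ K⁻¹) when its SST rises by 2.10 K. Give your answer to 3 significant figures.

Areal heat capacity C = ρ c_p D = 1030 × 4010 × 27.7 = 1.14×10^8 J m⁻² K⁻¹.
ΔQ = C ΔT = 1.14×10^8 × 2.10 = 2.40×10^8 J/m².

2.40×10^8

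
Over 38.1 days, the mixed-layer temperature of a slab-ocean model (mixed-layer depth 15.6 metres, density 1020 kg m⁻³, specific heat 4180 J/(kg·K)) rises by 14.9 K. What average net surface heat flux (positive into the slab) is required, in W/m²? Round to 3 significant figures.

301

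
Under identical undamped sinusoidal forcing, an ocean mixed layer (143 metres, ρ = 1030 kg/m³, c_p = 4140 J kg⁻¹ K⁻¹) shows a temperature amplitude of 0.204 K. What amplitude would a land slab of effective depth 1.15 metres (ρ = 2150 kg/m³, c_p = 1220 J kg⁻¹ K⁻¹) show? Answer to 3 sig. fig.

41.2 K

C_ocean = 6.10×10^8 J/(m²·K); C_land = 3.02×10^6 J/(m²·K).
A ∝ 1/C ⇒ A_land = A_ocean × C_ocean/C_land = 0.204 × 202 = 41.2 K.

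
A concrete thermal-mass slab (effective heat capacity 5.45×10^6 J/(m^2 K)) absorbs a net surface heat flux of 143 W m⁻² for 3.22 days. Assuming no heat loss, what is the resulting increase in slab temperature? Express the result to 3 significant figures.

Areal heat capacity C = 5.45×10^6 J/(m^2 K) (given).
Net heat input Q = F Δt = 143 × (3.22 days × 86400 s/day) = 3.98×10^7 J/m².
ΔT = Q / C = 3.98×10^7 / 5.45×10^6 = 7.30 K.

7.30 K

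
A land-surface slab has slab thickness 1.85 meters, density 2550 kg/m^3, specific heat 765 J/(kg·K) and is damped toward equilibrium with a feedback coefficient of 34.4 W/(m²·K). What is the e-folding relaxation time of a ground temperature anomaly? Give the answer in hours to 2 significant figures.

Areal heat capacity C = ρ c_p D = 2550 × 765 × 1.85 = 3.61×10^6 J/(m²·K).
Relaxation time τ = C / λ = 3.61×10^6 / 34.4 = 1.05×10^5 s.
In hours: 1.05×10^5 s / (3600 s/hour) = 29.1 hours.

29 hours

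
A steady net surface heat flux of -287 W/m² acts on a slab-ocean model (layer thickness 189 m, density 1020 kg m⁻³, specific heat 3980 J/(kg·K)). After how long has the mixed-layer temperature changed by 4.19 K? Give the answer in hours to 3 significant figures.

3110 hours

Areal heat capacity C = ρ c_p D = 1020 × 3980 × 189 = 7.67×10^8 J/(m²·K).
Time required: Δt = C ΔT / F = 7.67×10^8 × -4.19 / -287 = 1.12×10^7 s.
In hours: 1.12×10^7 s / (3600 s/hour) = 3110 hours.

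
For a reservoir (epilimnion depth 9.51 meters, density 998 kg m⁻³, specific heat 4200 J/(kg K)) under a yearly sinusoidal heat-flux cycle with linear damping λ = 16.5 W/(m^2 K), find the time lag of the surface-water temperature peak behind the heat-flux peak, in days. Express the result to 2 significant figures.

Areal heat capacity C = ρ c_p D = 998 × 4200 × 9.51 = 3.99×10^7 J/(m^2 K).
ω = 2π / 3.15×10^7 s = 1.99×10^-7 s⁻¹.
Phase lag φ = arctan(Cω/λ) = arctan(7.94/16.5) = 0.449 rad.
Time lag = φ / ω = 0.449 / 1.99×10^-7 = 2.25×10^6 s = 26.1 days.

26 days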